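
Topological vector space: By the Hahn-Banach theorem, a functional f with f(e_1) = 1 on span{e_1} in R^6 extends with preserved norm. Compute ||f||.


The norm of f is given by ||f|| = sup_{||x||=1} |f(x)|.
On span{e_1}, ||e_1|| = 1, so ||f|| = |f(e_1)| / ||e_1||
= |1| / 1 = 1.0000

1.0000


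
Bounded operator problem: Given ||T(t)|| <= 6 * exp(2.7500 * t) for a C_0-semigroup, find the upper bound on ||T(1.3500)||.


||T(1.3500)|| <= 6 * exp(2.7500 * 1.3500)
= 6 * exp(3.7125)
= 6 * 40.9561
= 245.7364

245.7364


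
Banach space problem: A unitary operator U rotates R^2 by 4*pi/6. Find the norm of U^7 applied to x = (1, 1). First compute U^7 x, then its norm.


U is a rotation by theta = 4*pi/6
U^7 = rotation by 7*theta = 28*pi/6 = 4*pi/6 (mod 2*pi)
cos(4*pi/6) = -0.5000, sin(4*pi/6) = 0.8660
U^7 x = (-0.5000 * 1 - 0.8660 * 1, 0.8660 * 1 + -0.5000 * 1)
= (-1.3660, 0.3660)
||U^7 x|| = sqrt((-1.3660)^2 + 0.3660^2) = sqrt(2.0000) = 1.4142

1.4142


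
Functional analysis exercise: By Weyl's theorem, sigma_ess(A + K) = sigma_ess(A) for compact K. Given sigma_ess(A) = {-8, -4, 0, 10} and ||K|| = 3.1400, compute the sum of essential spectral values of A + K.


By Weyl's theorem, the essential spectrum is invariant under compact perturbations.
sigma_ess(A + K) = sigma_ess(A) = {-8, -4, 0, 10}
Sum = -8 + -4 + 0 + 10 = -2

-2


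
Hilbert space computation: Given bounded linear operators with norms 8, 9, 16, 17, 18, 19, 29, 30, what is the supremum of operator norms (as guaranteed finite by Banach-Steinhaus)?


By the Uniform Boundedness Principle, the supremum of norms is finite.
sup_k ||T_k|| = max(8, 9, 16, 17, 18, 19, 29, 30) = 30

30


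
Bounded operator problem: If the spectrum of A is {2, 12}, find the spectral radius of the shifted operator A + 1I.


Spectrum of A + 1I = {3, 13}
Spectral radius = max |lambda| over the shifted spectrum
= max(3, 13) = 13

13


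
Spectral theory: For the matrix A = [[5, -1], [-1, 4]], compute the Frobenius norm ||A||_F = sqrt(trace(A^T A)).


||A||_F^2 = sum a_ij^2
= 5^2 + (-1)^2 + (-1)^2 + 4^2
= 25 + 1 + 1 + 16 = 43
||A||_F = sqrt(43) = 6.5574

6.5574


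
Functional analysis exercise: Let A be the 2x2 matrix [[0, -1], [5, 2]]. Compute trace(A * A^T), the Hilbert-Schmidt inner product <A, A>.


trace(A * A^T) = sum of squares of all entries
= 0^2 + (-1)^2 + 5^2 + 2^2
= 0 + 1 + 25 + 4
= 30

30


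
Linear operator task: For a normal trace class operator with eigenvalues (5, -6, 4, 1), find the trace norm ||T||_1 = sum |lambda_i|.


For a normal operator, singular values equal |eigenvalues|.
Trace norm = sum |lambda_i| = 5 + 6 + 4 + 1
= 16

16


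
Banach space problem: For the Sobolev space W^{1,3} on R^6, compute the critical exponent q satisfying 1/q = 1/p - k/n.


Using the Sobolev embedding formula: 1/q = 1/p - k/n
1/q = 1/3 - 1/6 = 1/6
q = 1/(1/6) = 6

6.0000


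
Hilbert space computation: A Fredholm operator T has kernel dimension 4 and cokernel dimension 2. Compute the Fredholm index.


The Fredholm index is defined as ind(T) = dim(ker T) - dim(coker T)
= 4 - 2
= 2

2


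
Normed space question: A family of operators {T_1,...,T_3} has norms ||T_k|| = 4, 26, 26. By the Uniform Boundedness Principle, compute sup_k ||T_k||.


By the Uniform Boundedness Principle, the supremum of norms is finite.
sup_k ||T_k|| = max(4, 26, 26) = 26

26


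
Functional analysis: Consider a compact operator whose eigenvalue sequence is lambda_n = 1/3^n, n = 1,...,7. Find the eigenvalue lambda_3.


The eigenvalue formula gives lambda_3 = 1/3^3
= 1/27
= 0.0370

0.0370


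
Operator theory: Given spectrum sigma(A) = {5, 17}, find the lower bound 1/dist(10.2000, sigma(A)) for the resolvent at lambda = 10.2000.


dist(10.2000, {5, 17}) = min(|10.2000 - 5|, |10.2000 - 17|)
= min(5.2000, 6.8000) = 5.2000
Resolvent bound = 1/5.2000 = 0.1923

0.1923


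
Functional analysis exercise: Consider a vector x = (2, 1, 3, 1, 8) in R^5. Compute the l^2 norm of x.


The l^2 norm = (sum |x_i|^2)^(1/2)
Sum of 2th powers = 4 + 1 + 9 + 1 + 64 = 79
||x||_2 = (79)^(1/2) = 8.8882

8.8882


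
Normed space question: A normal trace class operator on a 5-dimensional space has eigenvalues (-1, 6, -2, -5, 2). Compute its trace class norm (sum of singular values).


For a normal operator, singular values equal |eigenvalues|.
Trace norm = sum |lambda_i| = 1 + 6 + 2 + 5 + 2
= 16

16


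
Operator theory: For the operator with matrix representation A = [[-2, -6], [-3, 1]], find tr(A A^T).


trace(A * A^T) = sum of squares of all entries
= (-2)^2 + (-6)^2 + (-3)^2 + 1^2
= 4 + 36 + 9 + 1
= 50

50


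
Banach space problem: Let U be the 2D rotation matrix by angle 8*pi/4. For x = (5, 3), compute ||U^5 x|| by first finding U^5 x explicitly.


U is a rotation by theta = 8*pi/4
U^5 = rotation by 5*theta = 40*pi/4 = 0*pi/4 (mod 2*pi)
cos(0*pi/4) = 1.0000, sin(0*pi/4) = 0.0000
U^5 x = (1.0000 * 5 - 0.0000 * 3, 0.0000 * 5 + 1.0000 * 3)
= (5.0000, 3.0000)
||U^5 x|| = sqrt(5.0000^2 + 3.0000^2) = sqrt(34.0000) = 5.8310

5.8310


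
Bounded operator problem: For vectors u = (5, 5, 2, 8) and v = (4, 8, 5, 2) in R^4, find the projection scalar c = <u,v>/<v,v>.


Computing <u,v> = 5*4 + 5*8 + 2*5 + 8*2 = 86
Computing <v,v> = 4^2 + 8^2 + 5^2 + 2^2 = 109
Projection coefficient = 86/109 = 0.7890

0.7890


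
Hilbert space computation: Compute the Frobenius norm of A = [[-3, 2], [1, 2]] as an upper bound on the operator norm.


||A||_F^2 = sum a_ij^2
= (-3)^2 + 2^2 + 1^2 + 2^2
= 9 + 4 + 1 + 4 = 18
||A||_F = sqrt(18) = 4.2426

4.2426


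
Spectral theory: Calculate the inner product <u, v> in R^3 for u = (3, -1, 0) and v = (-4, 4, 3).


Computing the standard inner product <u, v> = sum u_i * v_i
= 3*-4 + -1*4 + 0*3
= -12 + -4 + 0
= -16

-16


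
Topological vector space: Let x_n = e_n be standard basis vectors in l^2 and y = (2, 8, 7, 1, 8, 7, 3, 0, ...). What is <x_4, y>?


x_4 = e_4 is the standard basis vector with 1 in position 4.
<x_4, y> = y_4 = 1
As n -> infinity, <x_n, y> -> 0, confirming weak convergence of (x_n) to 0.

1


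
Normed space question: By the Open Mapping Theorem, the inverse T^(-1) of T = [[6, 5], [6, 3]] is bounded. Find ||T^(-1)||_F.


det(T) = 6*3 - 5*6 = -12
T^(-1) = (1/-12) * [[3, -5], [-6, 6]] = [[-0.2500, 0.4167], [0.5000, -0.5000]]
||T^(-1)||_F^2 = (-0.2500)^2 + 0.4167^2 + 0.5000^2 + (-0.5000)^2 = 0.7361
||T^(-1)||_F = sqrt(0.7361) = 0.8580

0.8580


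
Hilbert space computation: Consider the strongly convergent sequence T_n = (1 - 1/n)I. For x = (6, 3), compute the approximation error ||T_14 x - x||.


T_14 x - x = (1 - 1/14)x - x = -x/14
||x|| = sqrt(45) = 6.7082
||T_14 x - x|| = ||x||/14 = 6.7082/14 = 0.4792

0.4792


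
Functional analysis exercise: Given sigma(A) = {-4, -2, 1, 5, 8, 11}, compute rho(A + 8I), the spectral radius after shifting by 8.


Spectrum of A + 8I = {4, 6, 9, 13, 16, 19}
Spectral radius = max |lambda| over the shifted spectrum
= max(4, 6, 9, 13, 16, 19) = 19

19


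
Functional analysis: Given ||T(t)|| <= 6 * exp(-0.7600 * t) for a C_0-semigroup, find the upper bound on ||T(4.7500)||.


||T(4.7500)|| <= 6 * exp(-0.7600 * 4.7500)
= 6 * exp(-3.6100)
= 6 * 0.0271
= 0.1623

0.1623


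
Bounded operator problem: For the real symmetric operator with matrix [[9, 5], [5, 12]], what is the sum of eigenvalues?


For a self-adjoint (symmetric) matrix, the eigenvalues are real.
The sum of eigenvalues equals the trace of the matrix.
trace = 9 + 12 = 21

21


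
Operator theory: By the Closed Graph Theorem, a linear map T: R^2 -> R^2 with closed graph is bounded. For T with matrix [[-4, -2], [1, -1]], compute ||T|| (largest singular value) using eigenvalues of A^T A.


A^T A = [[17, 7], [7, 5]]
trace(A^T A) = 22, det(A^T A) = 36
discriminant = 22^2 - 4*36 = 340
Largest eigenvalue of A^T A = (trace + sqrt(disc))/2 = 20.2195
||T|| = sqrt(20.2195) = 4.4966

4.4966


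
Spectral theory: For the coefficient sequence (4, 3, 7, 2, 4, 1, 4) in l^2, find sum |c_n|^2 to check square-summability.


sum |c_n|^2 = 4^2 + 3^2 + 7^2 + 2^2 + 4^2 + 1^2 + 4^2
= 16 + 9 + 49 + 4 + 16 + 1 + 16
= 111

111


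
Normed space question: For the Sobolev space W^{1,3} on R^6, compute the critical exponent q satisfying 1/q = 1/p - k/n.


Using the Sobolev embedding formula: 1/q = 1/p - k/n
1/q = 1/3 - 1/6 = 1/6
q = 1/(1/6) = 6

6.0000


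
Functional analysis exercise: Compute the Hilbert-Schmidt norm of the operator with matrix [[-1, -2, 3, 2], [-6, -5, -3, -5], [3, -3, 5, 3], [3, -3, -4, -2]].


The Hilbert-Schmidt norm is sqrt(sum of squares of all entries).
Sum of squares = (-1)^2 + (-2)^2 + 3^2 + 2^2 + (-6)^2 + (-5)^2 + (-3)^2 + (-5)^2 + 3^2 + (-3)^2 + 5^2 + 3^2 + 3^2 + (-3)^2 + (-4)^2 + (-2)^2
= 1 + 4 + 9 + 4 + 36 + 25 + 9 + 25 + 9 + 9 + 25 + 9 + 9 + 9 + 16 + 4 = 203
||T||_HS = sqrt(203) = 14.2478

14.2478


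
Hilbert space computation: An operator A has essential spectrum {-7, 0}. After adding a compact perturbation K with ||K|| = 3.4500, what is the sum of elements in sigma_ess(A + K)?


By Weyl's theorem, the essential spectrum is invariant under compact perturbations.
sigma_ess(A + K) = sigma_ess(A) = {-7, 0}
Sum = -7 + 0 = -7

-7


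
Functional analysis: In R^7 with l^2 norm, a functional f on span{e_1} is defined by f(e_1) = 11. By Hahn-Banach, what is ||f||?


The norm of f is given by ||f|| = sup_{||x||=1} |f(x)|.
On span{e_1}, ||e_1|| = 1, so ||f|| = |f(e_1)| / ||e_1||
= |11| / 1 = 11.0000

11.0000


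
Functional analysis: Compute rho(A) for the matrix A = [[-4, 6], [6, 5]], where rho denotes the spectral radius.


For a 2x2 matrix, eigenvalues satisfy lambda^2 - (trace)*lambda + det = 0
trace = -4 + 5 = 1
det = -4*5 - 6*6 = -56
discriminant = 1^2 - 4*(-56) = 225
spectral radius = max |eigenvalue| = 8.0000

8.0000


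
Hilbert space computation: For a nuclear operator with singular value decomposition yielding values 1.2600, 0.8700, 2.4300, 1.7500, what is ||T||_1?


The nuclear norm is the sum of all singular values.
||T||_1 = 1.2600 + 0.8700 + 2.4300 + 1.7500
= 6.3100

6.3100


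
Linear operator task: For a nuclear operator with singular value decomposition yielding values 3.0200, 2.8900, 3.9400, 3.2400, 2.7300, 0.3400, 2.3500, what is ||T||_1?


The nuclear norm is the sum of all singular values.
||T||_1 = 3.0200 + 2.8900 + 3.9400 + 3.2400 + 2.7300 + 0.3400 + 2.3500
= 18.5100

18.5100


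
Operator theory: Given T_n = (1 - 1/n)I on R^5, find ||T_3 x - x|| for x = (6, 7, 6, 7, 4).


T_3 x - x = (1 - 1/3)x - x = -x/3
||x|| = sqrt(186) = 13.6382
||T_3 x - x|| = ||x||/3 = 13.6382/3 = 4.5461

4.5461


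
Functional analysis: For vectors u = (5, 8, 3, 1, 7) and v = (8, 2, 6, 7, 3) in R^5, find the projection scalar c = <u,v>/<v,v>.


Computing <u,v> = 5*8 + 8*2 + 3*6 + 1*7 + 7*3 = 102
Computing <v,v> = 8^2 + 2^2 + 6^2 + 7^2 + 3^2 = 162
Projection coefficient = 102/162 = 0.6296

0.6296


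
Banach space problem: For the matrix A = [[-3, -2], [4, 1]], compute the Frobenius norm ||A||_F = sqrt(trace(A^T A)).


||A||_F^2 = sum a_ij^2
= (-3)^2 + (-2)^2 + 4^2 + 1^2
= 9 + 4 + 16 + 1 = 30
||A||_F = sqrt(30) = 5.4772

5.4772


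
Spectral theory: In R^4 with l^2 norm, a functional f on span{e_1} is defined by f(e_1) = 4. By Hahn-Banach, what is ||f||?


The norm of f is given by ||f|| = sup_{||x||=1} |f(x)|.
On span{e_1}, ||e_1|| = 1, so ||f|| = |f(e_1)| / ||e_1||
= |4| / 1 = 4.0000

4.0000


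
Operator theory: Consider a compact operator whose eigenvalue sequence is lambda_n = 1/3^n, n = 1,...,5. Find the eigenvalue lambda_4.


The eigenvalue formula gives lambda_4 = 1/3^4
= 1/81
= 0.0123

0.0123


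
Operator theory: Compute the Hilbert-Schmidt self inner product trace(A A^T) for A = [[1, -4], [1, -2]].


trace(A * A^T) = sum of squares of all entries
= 1^2 + (-4)^2 + 1^2 + (-2)^2
= 1 + 16 + 1 + 4
= 22

22


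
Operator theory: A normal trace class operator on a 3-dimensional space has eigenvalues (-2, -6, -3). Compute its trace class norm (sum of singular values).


For a normal operator, singular values equal |eigenvalues|.
Trace norm = sum |lambda_i| = 2 + 6 + 3
= 11

11


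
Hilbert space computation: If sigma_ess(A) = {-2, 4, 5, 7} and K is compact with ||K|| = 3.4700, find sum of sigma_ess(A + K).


By Weyl's theorem, the essential spectrum is invariant under compact perturbations.
sigma_ess(A + K) = sigma_ess(A) = {-2, 4, 5, 7}
Sum = -2 + 4 + 5 + 7 = 14

14


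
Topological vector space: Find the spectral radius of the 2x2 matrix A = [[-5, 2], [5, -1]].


For a 2x2 matrix, eigenvalues satisfy lambda^2 - (trace)*lambda + det = 0
trace = -5 + -1 = -6
det = -5*-1 - 2*5 = -5
discriminant = (-6)^2 - 4*(-5) = 56
spectral radius = max |eigenvalue| = 6.7417

6.7417


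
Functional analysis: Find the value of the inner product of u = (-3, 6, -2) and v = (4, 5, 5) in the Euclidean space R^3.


Computing the standard inner product <u, v> = sum u_i * v_i
= -3*4 + 6*5 + -2*5
= -12 + 30 + -10
= 8

8


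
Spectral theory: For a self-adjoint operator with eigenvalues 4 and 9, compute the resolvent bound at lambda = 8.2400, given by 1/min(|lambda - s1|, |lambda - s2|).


dist(8.2400, {4, 9}) = min(|8.2400 - 4|, |8.2400 - 9|)
= min(4.2400, 0.7600) = 0.7600
Resolvent bound = 1/0.7600 = 1.3158

1.3158


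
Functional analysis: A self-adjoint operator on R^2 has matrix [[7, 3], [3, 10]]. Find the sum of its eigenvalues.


For a self-adjoint (symmetric) matrix, the eigenvalues are real.
The sum of eigenvalues equals the trace of the matrix.
trace = 7 + 10 = 17

17


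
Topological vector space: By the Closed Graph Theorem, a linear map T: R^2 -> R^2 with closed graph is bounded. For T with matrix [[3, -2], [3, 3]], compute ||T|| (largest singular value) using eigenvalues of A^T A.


A^T A = [[18, 3], [3, 13]]
trace(A^T A) = 31, det(A^T A) = 225
discriminant = 31^2 - 4*225 = 61
Largest eigenvalue of A^T A = (trace + sqrt(disc))/2 = 19.4051
||T|| = sqrt(19.4051) = 4.4051

4.4051


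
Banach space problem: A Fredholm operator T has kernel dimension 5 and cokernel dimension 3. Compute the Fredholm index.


The Fredholm index is defined as ind(T) = dim(ker T) - dim(coker T)
= 5 - 3
= 2

2


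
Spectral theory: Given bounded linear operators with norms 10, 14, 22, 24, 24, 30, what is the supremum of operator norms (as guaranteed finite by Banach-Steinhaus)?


By the Uniform Boundedness Principle, the supremum of norms is finite.
sup_k ||T_k|| = max(10, 14, 22, 24, 24, 30) = 30

30


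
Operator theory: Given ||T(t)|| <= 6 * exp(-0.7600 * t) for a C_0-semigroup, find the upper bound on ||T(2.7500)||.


||T(2.7500)|| <= 6 * exp(-0.7600 * 2.7500)
= 6 * exp(-2.0900)
= 6 * 0.1237
= 0.7421

0.7421


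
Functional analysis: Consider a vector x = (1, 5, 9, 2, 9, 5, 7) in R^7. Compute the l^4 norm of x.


The l^4 norm = (sum |x_i|^4)^(1/4)
Sum of 4th powers = 1 + 625 + 6561 + 16 + 6561 + 625 + 2401 = 16790
||x||_4 = (16790)^(1/4) = 11.3832

11.3832


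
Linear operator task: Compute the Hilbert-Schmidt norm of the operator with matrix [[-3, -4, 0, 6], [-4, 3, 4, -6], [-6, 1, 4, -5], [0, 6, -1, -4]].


The Hilbert-Schmidt norm is sqrt(sum of squares of all entries).
Sum of squares = (-3)^2 + (-4)^2 + 0^2 + 6^2 + (-4)^2 + 3^2 + 4^2 + (-6)^2 + (-6)^2 + 1^2 + 4^2 + (-5)^2 + 0^2 + 6^2 + (-1)^2 + (-4)^2
= 9 + 16 + 0 + 36 + 16 + 9 + 16 + 36 + 36 + 1 + 16 + 25 + 0 + 36 + 1 + 16 = 269
||T||_HS = sqrt(269) = 16.4012

16.4012


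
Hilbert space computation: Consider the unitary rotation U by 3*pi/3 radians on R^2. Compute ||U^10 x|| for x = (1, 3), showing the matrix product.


U is a rotation by theta = 3*pi/3
U^10 = rotation by 10*theta = 30*pi/3 = 0*pi/3 (mod 2*pi)
cos(0*pi/3) = 1.0000, sin(0*pi/3) = 0.0000
U^10 x = (1.0000 * 1 - 0.0000 * 3, 0.0000 * 1 + 1.0000 * 3)
= (1.0000, 3.0000)
||U^10 x|| = sqrt(1.0000^2 + 3.0000^2) = sqrt(10.0000) = 3.1623

3.1623


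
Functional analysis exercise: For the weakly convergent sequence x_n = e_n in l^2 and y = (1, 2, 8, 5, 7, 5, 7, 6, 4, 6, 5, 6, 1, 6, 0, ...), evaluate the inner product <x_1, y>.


x_1 = e_1 is the standard basis vector with 1 in position 1.
<x_1, y> = y_1 = 1
As n -> infinity, <x_n, y> -> 0, confirming weak convergence of (x_n) to 0.

1


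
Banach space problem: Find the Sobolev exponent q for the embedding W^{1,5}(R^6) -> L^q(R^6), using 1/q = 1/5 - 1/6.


Using the Sobolev embedding formula: 1/q = 1/p - k/n
1/q = 1/5 - 1/6 = 1/30
q = 1/(1/30) = 30

30.0000


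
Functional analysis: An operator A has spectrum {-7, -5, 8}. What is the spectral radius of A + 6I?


Spectrum of A + 6I = {-1, 1, 14}
Spectral radius = max |lambda| over the shifted spectrum
= max(1, 1, 14) = 14

14


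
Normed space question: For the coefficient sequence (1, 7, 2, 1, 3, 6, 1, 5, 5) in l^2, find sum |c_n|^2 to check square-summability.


sum |c_n|^2 = 1^2 + 7^2 + 2^2 + 1^2 + 3^2 + 6^2 + 1^2 + 5^2 + 5^2
= 1 + 49 + 4 + 1 + 9 + 36 + 1 + 25 + 25
= 151

151


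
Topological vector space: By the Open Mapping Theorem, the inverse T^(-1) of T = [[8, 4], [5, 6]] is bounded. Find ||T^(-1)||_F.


det(T) = 8*6 - 4*5 = 28
T^(-1) = (1/28) * [[6, -4], [-5, 8]] = [[0.2143, -0.1429], [-0.1786, 0.2857]]
||T^(-1)||_F^2 = 0.2143^2 + (-0.1429)^2 + (-0.1786)^2 + 0.2857^2 = 0.1798
||T^(-1)||_F = sqrt(0.1798) = 0.4241

0.4241


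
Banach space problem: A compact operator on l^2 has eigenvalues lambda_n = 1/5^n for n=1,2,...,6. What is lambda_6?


The eigenvalue formula gives lambda_6 = 1/5^6
= 1/15625
= 6.4000e-05

6.4000e-05


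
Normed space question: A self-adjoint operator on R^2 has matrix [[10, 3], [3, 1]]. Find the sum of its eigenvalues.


For a self-adjoint (symmetric) matrix, the eigenvalues are real.
The sum of eigenvalues equals the trace of the matrix.
trace = 10 + 1 = 11

11


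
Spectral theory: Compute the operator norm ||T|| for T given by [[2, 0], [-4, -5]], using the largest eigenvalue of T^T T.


A^T A = [[20, 20], [20, 25]]
trace(A^T A) = 45, det(A^T A) = 100
discriminant = 45^2 - 4*100 = 1625
Largest eigenvalue of A^T A = (trace + sqrt(disc))/2 = 42.6556
||T|| = sqrt(42.6556) = 6.5311

6.5311


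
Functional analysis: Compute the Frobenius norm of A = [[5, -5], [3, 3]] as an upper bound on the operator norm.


||A||_F^2 = sum a_ij^2
= 5^2 + (-5)^2 + 3^2 + 3^2
= 25 + 25 + 9 + 9 = 68
||A||_F = sqrt(68) = 8.2462

8.2462


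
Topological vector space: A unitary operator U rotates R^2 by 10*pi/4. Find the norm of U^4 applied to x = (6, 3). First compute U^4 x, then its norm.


U is a rotation by theta = 10*pi/4
U^4 = rotation by 4*theta = 40*pi/4 = 0*pi/4 (mod 2*pi)
cos(0*pi/4) = 1.0000, sin(0*pi/4) = 0.0000
U^4 x = (1.0000 * 6 - 0.0000 * 3, 0.0000 * 6 + 1.0000 * 3)
= (6.0000, 3.0000)
||U^4 x|| = sqrt(6.0000^2 + 3.0000^2) = sqrt(45.0000) = 6.7082

6.7082


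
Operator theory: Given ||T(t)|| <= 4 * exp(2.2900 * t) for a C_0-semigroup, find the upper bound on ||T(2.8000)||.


||T(2.8000)|| <= 4 * exp(2.2900 * 2.8000)
= 4 * exp(6.4120)
= 4 * 609.1107
= 2436.4427

2436.4427


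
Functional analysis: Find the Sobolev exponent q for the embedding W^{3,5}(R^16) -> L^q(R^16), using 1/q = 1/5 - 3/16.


Using the Sobolev embedding formula: 1/q = 1/p - k/n
1/q = 1/5 - 3/16 = 1/80
q = 1/(1/80) = 80

80.0000


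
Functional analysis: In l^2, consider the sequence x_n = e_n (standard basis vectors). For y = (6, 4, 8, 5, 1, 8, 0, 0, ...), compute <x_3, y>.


x_3 = e_3 is the standard basis vector with 1 in position 3.
<x_3, y> = y_3 = 8
As n -> infinity, <x_n, y> -> 0, confirming weak convergence of (x_n) to 0.

8


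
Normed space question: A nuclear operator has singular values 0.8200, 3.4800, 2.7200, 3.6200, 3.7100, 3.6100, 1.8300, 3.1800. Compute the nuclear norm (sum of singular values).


The nuclear norm is the sum of all singular values.
||T||_1 = 0.8200 + 3.4800 + 2.7200 + 3.6200 + 3.7100 + 3.6100 + 1.8300 + 3.1800
= 22.9700

22.9700


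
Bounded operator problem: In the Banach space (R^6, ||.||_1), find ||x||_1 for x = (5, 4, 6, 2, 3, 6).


The l^1 norm equals the sum of absolute values of all components.
||x||_1 = 5 + 4 + 6 + 2 + 3 + 6
= 26

26.0000


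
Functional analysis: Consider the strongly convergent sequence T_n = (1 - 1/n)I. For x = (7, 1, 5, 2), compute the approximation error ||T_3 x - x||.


T_3 x - x = (1 - 1/3)x - x = -x/3
||x|| = sqrt(79) = 8.8882
||T_3 x - x|| = ||x||/3 = 8.8882/3 = 2.9627

2.9627


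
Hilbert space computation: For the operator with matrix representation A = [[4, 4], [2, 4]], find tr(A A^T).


trace(A * A^T) = sum of squares of all entries
= 4^2 + 4^2 + 2^2 + 4^2
= 16 + 16 + 4 + 16
= 52

52


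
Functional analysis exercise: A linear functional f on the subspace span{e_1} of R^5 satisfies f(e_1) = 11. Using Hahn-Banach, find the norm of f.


The norm of f is given by ||f|| = sup_{||x||=1} |f(x)|.
On span{e_1}, ||e_1|| = 1, so ||f|| = |f(e_1)| / ||e_1||
= |11| / 1 = 11.0000

11.0000


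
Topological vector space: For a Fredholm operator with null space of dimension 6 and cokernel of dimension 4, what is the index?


The Fredholm index is defined as ind(T) = dim(ker T) - dim(coker T)
= 6 - 4
= 2

2


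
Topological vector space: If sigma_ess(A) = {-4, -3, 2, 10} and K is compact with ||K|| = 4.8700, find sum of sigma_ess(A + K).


By Weyl's theorem, the essential spectrum is invariant under compact perturbations.
sigma_ess(A + K) = sigma_ess(A) = {-4, -3, 2, 10}
Sum = -4 + -3 + 2 + 10 = 5

5


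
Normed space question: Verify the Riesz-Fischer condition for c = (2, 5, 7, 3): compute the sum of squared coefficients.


sum |c_n|^2 = 2^2 + 5^2 + 7^2 + 3^2
= 4 + 25 + 49 + 9
= 87

87


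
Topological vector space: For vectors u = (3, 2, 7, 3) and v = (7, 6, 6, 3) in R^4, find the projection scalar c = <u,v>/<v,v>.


Computing <u,v> = 3*7 + 2*6 + 7*6 + 3*3 = 84
Computing <v,v> = 7^2 + 6^2 + 6^2 + 3^2 = 130
Projection coefficient = 84/130 = 0.6462

0.6462


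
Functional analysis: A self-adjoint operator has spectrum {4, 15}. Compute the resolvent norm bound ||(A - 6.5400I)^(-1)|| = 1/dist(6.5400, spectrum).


dist(6.5400, {4, 15}) = min(|6.5400 - 4|, |6.5400 - 15|)
= min(2.5400, 8.4600) = 2.5400
Resolvent bound = 1/2.5400 = 0.3937

0.3937


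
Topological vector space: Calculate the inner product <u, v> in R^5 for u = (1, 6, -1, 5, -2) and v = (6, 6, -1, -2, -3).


Computing the standard inner product <u, v> = sum u_i * v_i
= 1*6 + 6*6 + -1*-1 + 5*-2 + -2*-3
= 6 + 36 + 1 + -10 + 6
= 39

39


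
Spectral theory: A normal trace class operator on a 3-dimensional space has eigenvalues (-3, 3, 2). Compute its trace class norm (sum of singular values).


For a normal operator, singular values equal |eigenvalues|.
Trace norm = sum |lambda_i| = 3 + 3 + 2
= 8

8


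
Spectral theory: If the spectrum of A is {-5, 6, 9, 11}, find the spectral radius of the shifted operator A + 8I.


Spectrum of A + 8I = {3, 14, 17, 19}
Spectral radius = max |lambda| over the shifted spectrum
= max(3, 14, 17, 19) = 19

19


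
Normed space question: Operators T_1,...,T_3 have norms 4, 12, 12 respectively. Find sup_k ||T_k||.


By the Uniform Boundedness Principle, the supremum of norms is finite.
sup_k ||T_k|| = max(4, 12, 12) = 12

12


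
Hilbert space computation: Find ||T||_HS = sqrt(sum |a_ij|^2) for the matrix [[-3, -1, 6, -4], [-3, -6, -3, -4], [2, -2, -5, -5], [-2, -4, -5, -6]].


The Hilbert-Schmidt norm is sqrt(sum of squares of all entries).
Sum of squares = (-3)^2 + (-1)^2 + 6^2 + (-4)^2 + (-3)^2 + (-6)^2 + (-3)^2 + (-4)^2 + 2^2 + (-2)^2 + (-5)^2 + (-5)^2 + (-2)^2 + (-4)^2 + (-5)^2 + (-6)^2
= 9 + 1 + 36 + 16 + 9 + 36 + 9 + 16 + 4 + 4 + 25 + 25 + 4 + 16 + 25 + 36 = 271
||T||_HS = sqrt(271) = 16.4621

16.4621


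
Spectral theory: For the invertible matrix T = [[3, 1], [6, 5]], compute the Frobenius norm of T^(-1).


det(T) = 3*5 - 1*6 = 9
T^(-1) = (1/9) * [[5, -1], [-6, 3]] = [[0.5556, -0.1111], [-0.6667, 0.3333]]
||T^(-1)||_F^2 = 0.5556^2 + (-0.1111)^2 + (-0.6667)^2 + 0.3333^2 = 0.8765
||T^(-1)||_F = sqrt(0.8765) = 0.9362

0.9362


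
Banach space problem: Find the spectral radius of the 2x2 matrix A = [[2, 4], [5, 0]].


For a 2x2 matrix, eigenvalues satisfy lambda^2 - (trace)*lambda + det = 0
trace = 2 + 0 = 2
det = 2*0 - 4*5 = -20
discriminant = 2^2 - 4*(-20) = 84
spectral radius = max |eigenvalue| = 5.5826

5.5826


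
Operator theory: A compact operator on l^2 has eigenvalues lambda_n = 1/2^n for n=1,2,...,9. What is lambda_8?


The eigenvalue formula gives lambda_8 = 1/2^8
= 1/256
= 0.0039

0.0039


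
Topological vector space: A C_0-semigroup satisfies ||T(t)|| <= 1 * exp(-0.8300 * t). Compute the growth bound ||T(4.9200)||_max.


||T(4.9200)|| <= 1 * exp(-0.8300 * 4.9200)
= 1 * exp(-4.0836)
= 1 * 0.0168
= 0.0168

0.0168


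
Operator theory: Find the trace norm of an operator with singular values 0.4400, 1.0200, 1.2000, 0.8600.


The nuclear norm is the sum of all singular values.
||T||_1 = 0.4400 + 1.0200 + 1.2000 + 0.8600
= 3.5200

3.5200


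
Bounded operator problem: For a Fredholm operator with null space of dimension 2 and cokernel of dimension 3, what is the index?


The Fredholm index is defined as ind(T) = dim(ker T) - dim(coker T)
= 2 - 3
= -1

-1


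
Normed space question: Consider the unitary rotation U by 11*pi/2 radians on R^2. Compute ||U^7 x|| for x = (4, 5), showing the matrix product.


U is a rotation by theta = 11*pi/2
U^7 = rotation by 7*theta = 77*pi/2 = 1*pi/2 (mod 2*pi)
cos(1*pi/2) = 0.0000, sin(1*pi/2) = 1.0000
U^7 x = (0.0000 * 4 - 1.0000 * 5, 1.0000 * 4 + 0.0000 * 5)
= (-5.0000, 4.0000)
||U^7 x|| = sqrt((-5.0000)^2 + 4.0000^2) = sqrt(41.0000) = 6.4031

6.4031


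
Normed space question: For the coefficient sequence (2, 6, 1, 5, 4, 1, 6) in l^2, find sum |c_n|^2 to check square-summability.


sum |c_n|^2 = 2^2 + 6^2 + 1^2 + 5^2 + 4^2 + 1^2 + 6^2
= 4 + 36 + 1 + 25 + 16 + 1 + 36
= 119

119


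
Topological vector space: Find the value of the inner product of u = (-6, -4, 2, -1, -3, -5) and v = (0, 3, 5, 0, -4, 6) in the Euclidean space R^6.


Computing the standard inner product <u, v> = sum u_i * v_i
= -6*0 + -4*3 + 2*5 + -1*0 + -3*-4 + -5*6
= 0 + -12 + 10 + 0 + 12 + -30
= -20

-20


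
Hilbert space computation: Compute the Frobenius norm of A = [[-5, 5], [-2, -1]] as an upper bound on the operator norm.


||A||_F^2 = sum a_ij^2
= (-5)^2 + 5^2 + (-2)^2 + (-1)^2
= 25 + 25 + 4 + 1 = 55
||A||_F = sqrt(55) = 7.4162

7.4162


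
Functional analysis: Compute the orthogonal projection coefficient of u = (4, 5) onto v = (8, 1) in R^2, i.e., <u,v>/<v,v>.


Computing <u,v> = 4*8 + 5*1 = 37
Computing <v,v> = 8^2 + 1^2 = 65
Projection coefficient = 37/65 = 0.5692

0.5692


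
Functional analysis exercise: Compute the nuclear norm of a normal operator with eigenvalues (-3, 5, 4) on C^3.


For a normal operator, singular values equal |eigenvalues|.
Trace norm = sum |lambda_i| = 3 + 5 + 4
= 12

12


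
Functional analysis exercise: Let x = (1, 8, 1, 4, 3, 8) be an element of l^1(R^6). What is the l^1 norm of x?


The l^1 norm equals the sum of absolute values of all components.
||x||_1 = 1 + 8 + 1 + 4 + 3 + 8
= 25

25.0000


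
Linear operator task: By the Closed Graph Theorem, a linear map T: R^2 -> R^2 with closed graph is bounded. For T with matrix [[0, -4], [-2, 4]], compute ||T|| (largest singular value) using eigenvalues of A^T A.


A^T A = [[4, -8], [-8, 32]]
trace(A^T A) = 36, det(A^T A) = 64
discriminant = 36^2 - 4*64 = 1040
Largest eigenvalue of A^T A = (trace + sqrt(disc))/2 = 34.1245
||T|| = sqrt(34.1245) = 5.8416

5.8416


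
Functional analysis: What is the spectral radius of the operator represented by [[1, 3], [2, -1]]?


For a 2x2 matrix, eigenvalues satisfy lambda^2 - (trace)*lambda + det = 0
trace = 1 + -1 = 0
det = 1*-1 - 3*2 = -7
discriminant = 0^2 - 4*(-7) = 28
spectral radius = max |eigenvalue| = 2.6458

2.6458


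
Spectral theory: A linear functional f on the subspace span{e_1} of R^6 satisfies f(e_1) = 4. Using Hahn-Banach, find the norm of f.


The norm of f is given by ||f|| = sup_{||x||=1} |f(x)|.
On span{e_1}, ||e_1|| = 1, so ||f|| = |f(e_1)| / ||e_1||
= |4| / 1 = 4.0000

4.0000


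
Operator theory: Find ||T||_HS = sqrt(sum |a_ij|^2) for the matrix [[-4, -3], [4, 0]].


The Hilbert-Schmidt norm is sqrt(sum of squares of all entries).
Sum of squares = (-4)^2 + (-3)^2 + 4^2 + 0^2
= 16 + 9 + 16 + 0 = 41
||T||_HS = sqrt(41) = 6.4031

6.4031


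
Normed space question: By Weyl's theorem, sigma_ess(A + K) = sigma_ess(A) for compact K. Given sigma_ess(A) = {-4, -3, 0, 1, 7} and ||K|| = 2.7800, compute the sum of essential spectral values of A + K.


By Weyl's theorem, the essential spectrum is invariant under compact perturbations.
sigma_ess(A + K) = sigma_ess(A) = {-4, -3, 0, 1, 7}
Sum = -4 + -3 + 0 + 1 + 7 = 1

1


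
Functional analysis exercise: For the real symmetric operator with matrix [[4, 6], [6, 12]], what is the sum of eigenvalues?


For a self-adjoint (symmetric) matrix, the eigenvalues are real.
The sum of eigenvalues equals the trace of the matrix.
trace = 4 + 12 = 16

16


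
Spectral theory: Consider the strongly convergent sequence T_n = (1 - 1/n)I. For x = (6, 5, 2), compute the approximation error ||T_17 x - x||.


T_17 x - x = (1 - 1/17)x - x = -x/17
||x|| = sqrt(65) = 8.0623
||T_17 x - x|| = ||x||/17 = 8.0623/17 = 0.4743

0.4743


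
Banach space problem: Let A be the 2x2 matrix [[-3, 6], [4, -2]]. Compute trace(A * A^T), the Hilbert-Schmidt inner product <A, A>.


trace(A * A^T) = sum of squares of all entries
= (-3)^2 + 6^2 + 4^2 + (-2)^2
= 9 + 36 + 16 + 4
= 65

65


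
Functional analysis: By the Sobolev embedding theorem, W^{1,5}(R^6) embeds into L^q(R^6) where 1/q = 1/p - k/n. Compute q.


Using the Sobolev embedding formula: 1/q = 1/p - k/n
1/q = 1/5 - 1/6 = 1/30
q = 1/(1/30) = 30

30.0000


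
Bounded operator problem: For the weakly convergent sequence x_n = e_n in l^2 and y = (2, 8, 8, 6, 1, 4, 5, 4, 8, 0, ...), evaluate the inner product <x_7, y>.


x_7 = e_7 is the standard basis vector with 1 in position 7.
<x_7, y> = y_7 = 5
As n -> infinity, <x_n, y> -> 0, confirming weak convergence of (x_n) to 0.

5


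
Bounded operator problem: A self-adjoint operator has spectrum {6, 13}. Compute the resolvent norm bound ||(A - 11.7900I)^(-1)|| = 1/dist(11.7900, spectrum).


dist(11.7900, {6, 13}) = min(|11.7900 - 6|, |11.7900 - 13|)
= min(5.7900, 1.2100) = 1.2100
Resolvent bound = 1/1.2100 = 0.8264

0.8264


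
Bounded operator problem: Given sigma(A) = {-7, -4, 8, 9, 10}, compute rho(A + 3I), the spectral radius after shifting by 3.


Spectrum of A + 3I = {-4, -1, 11, 12, 13}
Spectral radius = max |lambda| over the shifted spectrum
= max(4, 1, 11, 12, 13) = 13

13


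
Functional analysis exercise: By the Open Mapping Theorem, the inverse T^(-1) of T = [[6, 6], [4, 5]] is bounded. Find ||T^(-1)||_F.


det(T) = 6*5 - 6*4 = 6
T^(-1) = (1/6) * [[5, -6], [-4, 6]] = [[0.8333, -1.0000], [-0.6667, 1.0000]]
||T^(-1)||_F^2 = 0.8333^2 + (-1.0000)^2 + (-0.6667)^2 + 1.0000^2 = 3.1389
||T^(-1)||_F = sqrt(3.1389) = 1.7717

1.7717


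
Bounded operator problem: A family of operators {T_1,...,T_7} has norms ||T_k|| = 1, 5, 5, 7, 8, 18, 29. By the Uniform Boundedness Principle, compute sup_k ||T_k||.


By the Uniform Boundedness Principle, the supremum of norms is finite.
sup_k ||T_k|| = max(1, 5, 5, 7, 8, 18, 29) = 29

29


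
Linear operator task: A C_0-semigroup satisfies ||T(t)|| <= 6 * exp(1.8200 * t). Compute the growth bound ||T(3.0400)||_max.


||T(3.0400)|| <= 6 * exp(1.8200 * 3.0400)
= 6 * exp(5.5328)
= 6 * 252.8509
= 1517.1054

1517.1054


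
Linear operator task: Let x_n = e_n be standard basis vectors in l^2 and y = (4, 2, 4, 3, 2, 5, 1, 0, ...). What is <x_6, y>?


x_6 = e_6 is the standard basis vector with 1 in position 6.
<x_6, y> = y_6 = 5
As n -> infinity, <x_n, y> -> 0, confirming weak convergence of (x_n) to 0.

5


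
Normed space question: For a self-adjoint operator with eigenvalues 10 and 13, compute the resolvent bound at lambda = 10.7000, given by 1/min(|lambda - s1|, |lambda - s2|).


dist(10.7000, {10, 13}) = min(|10.7000 - 10|, |10.7000 - 13|)
= min(0.7000, 2.3000) = 0.7000
Resolvent bound = 1/0.7000 = 1.4286

1.4286


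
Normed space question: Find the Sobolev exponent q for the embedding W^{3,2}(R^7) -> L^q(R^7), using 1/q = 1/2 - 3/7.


Using the Sobolev embedding formula: 1/q = 1/p - k/n
1/q = 1/2 - 3/7 = 1/14
q = 1/(1/14) = 14

14.0000


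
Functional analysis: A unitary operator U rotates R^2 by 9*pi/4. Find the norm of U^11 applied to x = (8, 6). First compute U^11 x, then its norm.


U is a rotation by theta = 9*pi/4
U^11 = rotation by 11*theta = 99*pi/4 = 3*pi/4 (mod 2*pi)
cos(3*pi/4) = -0.7071, sin(3*pi/4) = 0.7071
U^11 x = (-0.7071 * 8 - 0.7071 * 6, 0.7071 * 8 + -0.7071 * 6)
= (-9.8995, 1.4142)
||U^11 x|| = sqrt((-9.8995)^2 + 1.4142^2) = sqrt(100.0000) = 10.0000

10.0000


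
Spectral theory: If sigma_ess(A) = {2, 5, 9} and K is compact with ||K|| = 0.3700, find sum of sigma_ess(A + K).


By Weyl's theorem, the essential spectrum is invariant under compact perturbations.
sigma_ess(A + K) = sigma_ess(A) = {2, 5, 9}
Sum = 2 + 5 + 9 = 16

16


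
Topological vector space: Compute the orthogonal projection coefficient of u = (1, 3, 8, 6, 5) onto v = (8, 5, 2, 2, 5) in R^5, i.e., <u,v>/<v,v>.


Computing <u,v> = 1*8 + 3*5 + 8*2 + 6*2 + 5*5 = 76
Computing <v,v> = 8^2 + 5^2 + 2^2 + 2^2 + 5^2 = 122
Projection coefficient = 76/122 = 0.6230

0.6230


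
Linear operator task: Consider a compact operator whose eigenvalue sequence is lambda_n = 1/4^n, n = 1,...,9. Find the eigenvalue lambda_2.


The eigenvalue formula gives lambda_2 = 1/4^2
= 1/16
= 0.0625

0.0625


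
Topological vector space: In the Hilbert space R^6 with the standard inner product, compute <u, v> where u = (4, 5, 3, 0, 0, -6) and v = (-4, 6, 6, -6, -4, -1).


Computing the standard inner product <u, v> = sum u_i * v_i
= 4*-4 + 5*6 + 3*6 + 0*-6 + 0*-4 + -6*-1
= -16 + 30 + 18 + 0 + 0 + 6
= 38

38


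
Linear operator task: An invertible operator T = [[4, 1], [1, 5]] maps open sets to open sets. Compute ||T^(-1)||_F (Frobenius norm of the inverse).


det(T) = 4*5 - 1*1 = 19
T^(-1) = (1/19) * [[5, -1], [-1, 4]] = [[0.2632, -0.0526], [-0.0526, 0.2105]]
||T^(-1)||_F^2 = 0.2632^2 + (-0.0526)^2 + (-0.0526)^2 + 0.2105^2 = 0.1191
||T^(-1)||_F = sqrt(0.1191) = 0.3451

0.3451


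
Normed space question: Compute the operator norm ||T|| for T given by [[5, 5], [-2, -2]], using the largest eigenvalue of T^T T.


A^T A = [[29, 29], [29, 29]]
trace(A^T A) = 58, det(A^T A) = 0
discriminant = 58^2 - 4*0 = 3364
Largest eigenvalue of A^T A = (trace + sqrt(disc))/2 = 58.0000
||T|| = sqrt(58.0000) = 7.6158

7.6158


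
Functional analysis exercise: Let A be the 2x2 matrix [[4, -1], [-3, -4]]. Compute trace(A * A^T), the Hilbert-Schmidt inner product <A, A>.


trace(A * A^T) = sum of squares of all entries
= 4^2 + (-1)^2 + (-3)^2 + (-4)^2
= 16 + 1 + 9 + 16
= 42

42


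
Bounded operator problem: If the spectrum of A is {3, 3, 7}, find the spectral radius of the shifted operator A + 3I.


Spectrum of A + 3I = {6, 6, 10}
Spectral radius = max |lambda| over the shifted spectrum
= max(6, 6, 10) = 10

10


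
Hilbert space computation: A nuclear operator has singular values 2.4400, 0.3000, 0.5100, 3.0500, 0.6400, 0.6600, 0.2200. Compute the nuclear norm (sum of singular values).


The nuclear norm is the sum of all singular values.
||T||_1 = 2.4400 + 0.3000 + 0.5100 + 3.0500 + 0.6400 + 0.6600 + 0.2200
= 7.8200

7.8200


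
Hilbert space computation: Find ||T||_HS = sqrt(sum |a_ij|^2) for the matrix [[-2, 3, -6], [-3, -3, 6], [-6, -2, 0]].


The Hilbert-Schmidt norm is sqrt(sum of squares of all entries).
Sum of squares = (-2)^2 + 3^2 + (-6)^2 + (-3)^2 + (-3)^2 + 6^2 + (-6)^2 + (-2)^2 + 0^2
= 4 + 9 + 36 + 9 + 9 + 36 + 36 + 4 + 0 = 143
||T||_HS = sqrt(143) = 11.9583

11.9583


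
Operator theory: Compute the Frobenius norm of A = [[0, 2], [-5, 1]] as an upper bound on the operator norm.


||A||_F^2 = sum a_ij^2
= 0^2 + 2^2 + (-5)^2 + 1^2
= 0 + 4 + 25 + 1 = 30
||A||_F = sqrt(30) = 5.4772

5.4772


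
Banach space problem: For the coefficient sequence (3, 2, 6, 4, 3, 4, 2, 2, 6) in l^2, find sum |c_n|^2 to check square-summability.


sum |c_n|^2 = 3^2 + 2^2 + 6^2 + 4^2 + 3^2 + 4^2 + 2^2 + 2^2 + 6^2
= 9 + 4 + 36 + 16 + 9 + 16 + 4 + 4 + 36
= 134

134


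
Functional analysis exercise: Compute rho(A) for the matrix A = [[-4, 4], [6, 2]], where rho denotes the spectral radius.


For a 2x2 matrix, eigenvalues satisfy lambda^2 - (trace)*lambda + det = 0
trace = -4 + 2 = -2
det = -4*2 - 4*6 = -32
discriminant = (-2)^2 - 4*(-32) = 132
spectral radius = max |eigenvalue| = 6.7446

6.7446


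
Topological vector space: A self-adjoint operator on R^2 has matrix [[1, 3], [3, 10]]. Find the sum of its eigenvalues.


For a self-adjoint (symmetric) matrix, the eigenvalues are real.
The sum of eigenvalues equals the trace of the matrix.
trace = 1 + 10 = 11

11


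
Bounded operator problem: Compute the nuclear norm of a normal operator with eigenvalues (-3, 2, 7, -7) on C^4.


For a normal operator, singular values equal |eigenvalues|.
Trace norm = sum |lambda_i| = 3 + 2 + 7 + 7
= 19

19


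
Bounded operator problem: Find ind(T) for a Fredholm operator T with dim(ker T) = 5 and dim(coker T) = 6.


The Fredholm index is defined as ind(T) = dim(ker T) - dim(coker T)
= 5 - 6
= -1

-1


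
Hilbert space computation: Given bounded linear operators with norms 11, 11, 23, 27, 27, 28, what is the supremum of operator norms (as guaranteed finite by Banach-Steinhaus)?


By the Uniform Boundedness Principle, the supremum of norms is finite.
sup_k ||T_k|| = max(11, 11, 23, 27, 27, 28) = 28

28


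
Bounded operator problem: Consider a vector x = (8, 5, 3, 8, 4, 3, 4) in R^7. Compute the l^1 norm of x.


The l^1 norm equals the sum of absolute values of all components.
||x||_1 = 8 + 5 + 3 + 8 + 4 + 3 + 4
= 35

35.0000


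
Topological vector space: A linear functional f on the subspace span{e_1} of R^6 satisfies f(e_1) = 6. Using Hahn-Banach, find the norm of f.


The norm of f is given by ||f|| = sup_{||x||=1} |f(x)|.
On span{e_1}, ||e_1|| = 1, so ||f|| = |f(e_1)| / ||e_1||
= |6| / 1 = 6.0000

6.0000


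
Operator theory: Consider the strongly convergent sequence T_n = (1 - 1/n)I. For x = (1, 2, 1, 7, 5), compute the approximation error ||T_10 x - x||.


T_10 x - x = (1 - 1/10)x - x = -x/10
||x|| = sqrt(80) = 8.9443
||T_10 x - x|| = ||x||/10 = 8.9443/10 = 0.8944

0.8944


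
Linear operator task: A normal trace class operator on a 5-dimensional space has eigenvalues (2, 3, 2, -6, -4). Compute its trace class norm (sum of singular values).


For a normal operator, singular values equal |eigenvalues|.
Trace norm = sum |lambda_i| = 2 + 3 + 2 + 6 + 4
= 17

17


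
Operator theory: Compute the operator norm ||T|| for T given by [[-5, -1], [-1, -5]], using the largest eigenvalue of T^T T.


A^T A = [[26, 10], [10, 26]]
trace(A^T A) = 52, det(A^T A) = 576
discriminant = 52^2 - 4*576 = 400
Largest eigenvalue of A^T A = (trace + sqrt(disc))/2 = 36.0000
||T|| = sqrt(36.0000) = 6.0000

6.0000


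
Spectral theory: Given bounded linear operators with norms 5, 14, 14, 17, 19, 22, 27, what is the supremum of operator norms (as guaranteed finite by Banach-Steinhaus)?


By the Uniform Boundedness Principle, the supremum of norms is finite.
sup_k ||T_k|| = max(5, 14, 14, 17, 19, 22, 27) = 27

27


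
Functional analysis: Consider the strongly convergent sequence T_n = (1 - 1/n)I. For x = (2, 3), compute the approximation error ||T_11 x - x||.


T_11 x - x = (1 - 1/11)x - x = -x/11
||x|| = sqrt(13) = 3.6056
||T_11 x - x|| = ||x||/11 = 3.6056/11 = 0.3278

0.3278
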